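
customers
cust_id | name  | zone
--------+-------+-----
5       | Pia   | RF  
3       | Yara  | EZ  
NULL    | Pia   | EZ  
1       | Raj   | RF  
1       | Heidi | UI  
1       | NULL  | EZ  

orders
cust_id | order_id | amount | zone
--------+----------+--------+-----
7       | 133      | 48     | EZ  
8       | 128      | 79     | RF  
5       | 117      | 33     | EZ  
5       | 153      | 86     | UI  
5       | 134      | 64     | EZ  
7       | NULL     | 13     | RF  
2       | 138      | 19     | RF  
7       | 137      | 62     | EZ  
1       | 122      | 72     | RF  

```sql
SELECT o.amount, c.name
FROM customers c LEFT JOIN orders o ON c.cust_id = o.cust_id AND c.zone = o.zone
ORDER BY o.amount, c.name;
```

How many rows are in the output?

6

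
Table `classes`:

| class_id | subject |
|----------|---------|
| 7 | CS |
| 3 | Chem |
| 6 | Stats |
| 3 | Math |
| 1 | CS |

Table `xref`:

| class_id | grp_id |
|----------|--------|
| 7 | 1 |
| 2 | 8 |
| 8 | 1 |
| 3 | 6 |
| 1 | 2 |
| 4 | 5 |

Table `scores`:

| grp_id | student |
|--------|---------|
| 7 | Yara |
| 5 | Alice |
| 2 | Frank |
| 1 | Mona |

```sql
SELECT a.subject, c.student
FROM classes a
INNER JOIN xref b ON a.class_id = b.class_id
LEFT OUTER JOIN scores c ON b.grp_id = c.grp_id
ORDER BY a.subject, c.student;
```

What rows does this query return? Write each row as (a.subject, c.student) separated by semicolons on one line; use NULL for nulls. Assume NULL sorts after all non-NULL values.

Joins associate left-to-right: classes INNER JOIN xref on class_id gives 4 intermediate row(s).
Then LEFT JOIN `scores c` on grp_id: each of those 4 rows is kept; rows whose b.grp_id has no match in c get NULL for c's columns.

(CS, Frank); (CS, Mona); (Chem, NULL); (Math, NULL)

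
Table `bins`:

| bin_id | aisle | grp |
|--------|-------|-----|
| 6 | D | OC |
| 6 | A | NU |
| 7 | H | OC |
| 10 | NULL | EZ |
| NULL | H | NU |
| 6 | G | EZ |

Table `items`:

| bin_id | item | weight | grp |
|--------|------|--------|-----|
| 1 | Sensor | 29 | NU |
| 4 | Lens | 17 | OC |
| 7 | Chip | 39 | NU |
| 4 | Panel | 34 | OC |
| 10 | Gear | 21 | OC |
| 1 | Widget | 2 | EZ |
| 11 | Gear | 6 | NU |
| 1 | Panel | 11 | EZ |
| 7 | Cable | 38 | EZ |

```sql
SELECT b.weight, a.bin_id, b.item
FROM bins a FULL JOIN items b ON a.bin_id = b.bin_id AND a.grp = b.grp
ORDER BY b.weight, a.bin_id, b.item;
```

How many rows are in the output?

FULL OUTER JOIN keeps every row from both sides; unmatched rows get NULL for the other side's columns.
Matching on a.bin_id = b.bin_id AND a.grp = b.grp. A NULL in a compared column never satisfies the condition.
- a row (bin_id=6, grp=OC): no match → kept, b columns NULL.
- a row (bin_id=6, grp=NU): no match → kept, b columns NULL.
- a row (bin_id=7, grp=OC): no match → kept, b columns NULL.
- a row (bin_id=10, grp=EZ): no match → kept, b columns NULL.
- a row (bin_id=NULL, grp=NU): no match → kept, b columns NULL.
- a row (bin_id=6, grp=EZ): no match → kept, b columns NULL.
- plus 9 unmatched b row(s), each kept with NULL a columns.
Total: 0 matched + 15 padded = 15 rows.

15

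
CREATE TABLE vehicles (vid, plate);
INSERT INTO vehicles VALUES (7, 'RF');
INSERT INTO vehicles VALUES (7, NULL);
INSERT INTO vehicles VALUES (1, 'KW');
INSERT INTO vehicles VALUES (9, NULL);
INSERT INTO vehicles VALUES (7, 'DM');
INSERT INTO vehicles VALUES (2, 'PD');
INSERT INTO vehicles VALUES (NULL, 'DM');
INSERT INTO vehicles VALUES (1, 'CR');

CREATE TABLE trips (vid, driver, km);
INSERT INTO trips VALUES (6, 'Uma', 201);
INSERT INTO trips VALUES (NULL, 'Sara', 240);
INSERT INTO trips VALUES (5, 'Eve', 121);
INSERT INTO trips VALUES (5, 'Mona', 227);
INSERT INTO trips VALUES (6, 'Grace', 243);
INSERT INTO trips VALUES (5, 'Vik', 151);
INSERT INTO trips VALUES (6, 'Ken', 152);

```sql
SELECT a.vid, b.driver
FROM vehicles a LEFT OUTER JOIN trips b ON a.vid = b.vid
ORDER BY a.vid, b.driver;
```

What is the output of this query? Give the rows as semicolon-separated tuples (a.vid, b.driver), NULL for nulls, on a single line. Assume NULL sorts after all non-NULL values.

(1, NULL); (1, NULL); (2, NULL); (7, NULL); (7, NULL); (7, NULL); (9, NULL); (NULL, NULL)

LEFT JOIN keeps every row from `vehicles`; unmatched rows get NULL for `trips`'s columns.
Matching on a.vid = b.vid. A NULL in a compared column never satisfies the condition.
- a[0] vid=7 → no match; kept with NULLs on the b side.
- a[1] vid=7 → no match; kept with NULLs on the b side.
- a[2] vid=1 → no match; kept with NULLs on the b side.
- a[3] vid=9 → no match; kept with NULLs on the b side.
- a[4] vid=7 → no match; kept with NULLs on the b side.
- a[5] vid=2 → no match; kept with NULLs on the b side.
- a[6] vid=NULL → no match; kept with NULLs on the b side.
- a[7] vid=1 → no match; kept with NULLs on the b side.
After projecting and ordering:
a.vid | b.driver
1 | NULL
1 | NULL
2 | NULL
7 | NULL
7 | NULL
7 | NULL
9 | NULL
NULL | NULL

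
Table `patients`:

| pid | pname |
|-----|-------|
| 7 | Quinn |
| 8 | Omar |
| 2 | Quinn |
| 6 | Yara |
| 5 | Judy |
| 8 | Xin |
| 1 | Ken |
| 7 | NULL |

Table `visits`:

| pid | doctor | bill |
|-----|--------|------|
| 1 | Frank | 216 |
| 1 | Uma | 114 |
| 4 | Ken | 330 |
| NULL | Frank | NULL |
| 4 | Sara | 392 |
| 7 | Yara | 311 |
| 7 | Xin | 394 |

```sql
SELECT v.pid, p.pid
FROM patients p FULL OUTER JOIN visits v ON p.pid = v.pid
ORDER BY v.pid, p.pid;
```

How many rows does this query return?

14

FULL OUTER JOIN keeps every row from both sides; unmatched rows get NULL for the other side's columns.
Matching on p.pid = v.pid. A NULL in a compared column never satisfies the condition.
- p[0] pid=7 → 2 match(es) in v → 2 row(s).
- p[1] pid=8 → no match; kept with NULLs on the v side.
- p[2] pid=2 → no match; kept with NULLs on the v side.
- p[3] pid=6 → no match; kept with NULLs on the v side.
- p[4] pid=5 → no match; kept with NULLs on the v side.
- p[5] pid=8 → no match; kept with NULLs on the v side.
- p[6] pid=1 → 2 match(es) in v → 2 row(s).
- p[7] pid=7 → 2 match(es) in v → 2 row(s).
- 3 v row(s) had no p match → kept, p columns NULL.
Total: 6 matched + 8 padded = 14 rows.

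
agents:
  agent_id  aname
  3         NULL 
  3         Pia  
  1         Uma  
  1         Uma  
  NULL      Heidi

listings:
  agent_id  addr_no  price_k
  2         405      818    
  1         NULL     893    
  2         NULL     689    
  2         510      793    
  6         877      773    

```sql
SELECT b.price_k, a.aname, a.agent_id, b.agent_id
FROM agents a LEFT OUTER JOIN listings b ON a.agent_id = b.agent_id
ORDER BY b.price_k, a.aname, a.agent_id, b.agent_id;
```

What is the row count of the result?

5

LEFT JOIN keeps every row from `agents`; unmatched rows get NULL for `listings`'s columns.
Matching on a.agent_id = b.agent_id. A NULL in a compared column never satisfies the condition.
- a[0] agent_id=3 → no match; kept with NULLs on the b side.
- a[1] agent_id=3 → no match; kept with NULLs on the b side.
- a[2] agent_id=1 → 1 match(es) in b → 1 row(s).
- a[3] agent_id=1 → 1 match(es) in b → 1 row(s).
- a[4] agent_id=NULL → no match; kept with NULLs on the b side.
Total: 2 matched + 3 padded = 5 rows.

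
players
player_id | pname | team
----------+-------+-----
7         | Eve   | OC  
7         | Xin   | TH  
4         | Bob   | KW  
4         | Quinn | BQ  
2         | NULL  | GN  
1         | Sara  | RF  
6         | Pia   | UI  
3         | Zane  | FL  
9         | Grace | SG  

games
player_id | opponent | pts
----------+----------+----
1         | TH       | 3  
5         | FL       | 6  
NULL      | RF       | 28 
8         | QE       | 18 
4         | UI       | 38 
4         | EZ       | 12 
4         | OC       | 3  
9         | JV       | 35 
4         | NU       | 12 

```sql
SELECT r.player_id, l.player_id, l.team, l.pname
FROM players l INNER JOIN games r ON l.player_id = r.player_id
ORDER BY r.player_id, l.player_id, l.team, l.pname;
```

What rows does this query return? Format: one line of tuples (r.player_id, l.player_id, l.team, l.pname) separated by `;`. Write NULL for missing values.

INNER JOIN keeps only pairs where the ON condition holds.
Matching on l.player_id = r.player_id. A NULL in a compared column never satisfies the condition.
- l (player_id=7) has no partner → excluded.
- l (player_id=7) has no partner → excluded.
- l (player_id=4) pairs with 4 row(s) of r.
- l (player_id=4) pairs with 4 row(s) of r.
- l (player_id=2) has no partner → excluded.
- l (player_id=1) pairs with 1 row(s) of r.
- l (player_id=6) has no partner → excluded.
- l (player_id=3) has no partner → excluded.
- l (player_id=9) pairs with 1 row(s) of r.
After projecting and ordering:
r.player_id | l.player_id | l.team | l.pname
1 | 1 | RF | Sara
4 | 4 | BQ | Quinn
4 | 4 | BQ | Quinn
4 | 4 | BQ | Quinn
4 | 4 | BQ | Quinn
4 | 4 | KW | Bob
4 | 4 | KW | Bob
4 | 4 | KW | Bob
4 | 4 | KW | Bob
9 | 9 | SG | Grace

(1, 1, RF, Sara); (4, 4, BQ, Quinn); (4, 4, BQ, Quinn); (4, 4, BQ, Quinn); (4, 4, BQ, Quinn); (4, 4, KW, Bob); (4, 4, KW, Bob); (4, 4, KW, Bob); (4, 4, KW, Bob); (9, 9, SG, Grace)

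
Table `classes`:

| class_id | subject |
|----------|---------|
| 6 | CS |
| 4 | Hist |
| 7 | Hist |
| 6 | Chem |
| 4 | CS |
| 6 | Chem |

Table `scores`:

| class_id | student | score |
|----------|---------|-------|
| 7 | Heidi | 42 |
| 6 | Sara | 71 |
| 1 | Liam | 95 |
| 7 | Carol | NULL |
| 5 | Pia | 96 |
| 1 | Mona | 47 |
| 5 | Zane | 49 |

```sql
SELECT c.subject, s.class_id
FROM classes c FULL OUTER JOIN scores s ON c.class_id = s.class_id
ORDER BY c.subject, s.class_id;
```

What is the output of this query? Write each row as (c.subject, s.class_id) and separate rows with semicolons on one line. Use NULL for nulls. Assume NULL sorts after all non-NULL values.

FULL OUTER JOIN keeps every row from both sides; unmatched rows get NULL for the other side's columns.
Matching on c.class_id = s.class_id.
- c (class_id=6) pairs with 1 row(s) of s.
- c (class_id=4) has no partner → padded with NULL.
- c (class_id=7) pairs with 2 row(s) of s.
- c (class_id=6) pairs with 1 row(s) of s.
- c (class_id=4) has no partner → padded with NULL.
- c (class_id=6) pairs with 1 row(s) of s.
- plus 4 unmatched s row(s), each kept with NULL c columns.

(CS, 6); (CS, NULL); (Chem, 6); (Chem, 6); (Hist, 7); (Hist, 7); (Hist, NULL); (NULL, 1); (NULL, 1); (NULL, 5); (NULL, 5)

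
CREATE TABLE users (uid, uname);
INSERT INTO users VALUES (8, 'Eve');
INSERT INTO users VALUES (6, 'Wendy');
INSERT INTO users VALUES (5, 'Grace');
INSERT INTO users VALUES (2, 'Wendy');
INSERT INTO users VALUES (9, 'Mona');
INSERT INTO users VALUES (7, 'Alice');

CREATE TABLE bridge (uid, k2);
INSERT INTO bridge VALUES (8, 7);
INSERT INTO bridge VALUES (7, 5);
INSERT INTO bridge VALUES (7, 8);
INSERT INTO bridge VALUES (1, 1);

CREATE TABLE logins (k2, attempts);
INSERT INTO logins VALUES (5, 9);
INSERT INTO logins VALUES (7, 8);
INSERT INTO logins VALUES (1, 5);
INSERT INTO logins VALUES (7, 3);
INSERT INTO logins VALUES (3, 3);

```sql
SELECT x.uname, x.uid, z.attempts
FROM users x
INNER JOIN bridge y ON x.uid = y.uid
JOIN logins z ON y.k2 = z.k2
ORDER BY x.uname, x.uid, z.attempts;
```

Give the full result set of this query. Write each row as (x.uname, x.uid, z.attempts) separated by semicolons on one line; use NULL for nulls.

(Alice, 7, 9); (Eve, 8, 3); (Eve, 8, 8)

Step 1 — x INNER JOIN y on uid → 3 row(s).
Then INNER JOIN `logins z` on k2: keep only rows whose y.k2 appears in z.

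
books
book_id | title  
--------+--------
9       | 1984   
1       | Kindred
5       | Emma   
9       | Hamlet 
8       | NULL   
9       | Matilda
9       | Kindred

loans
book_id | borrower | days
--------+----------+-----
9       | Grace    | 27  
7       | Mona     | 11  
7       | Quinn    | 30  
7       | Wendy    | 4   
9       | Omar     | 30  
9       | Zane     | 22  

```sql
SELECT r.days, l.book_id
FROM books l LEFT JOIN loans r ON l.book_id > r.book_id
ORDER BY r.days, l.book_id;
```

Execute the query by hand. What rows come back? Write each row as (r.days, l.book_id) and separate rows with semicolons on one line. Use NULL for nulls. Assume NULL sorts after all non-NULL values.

LEFT JOIN keeps every row from `books`; unmatched rows get NULL for `loans`'s columns.
Matching on l.book_id > r.book_id.
- book_id=9: 3 matching r row(s), so 3 row(s) emitted.
- book_id=1: no r row matches, row kept with r columns NULL.
- book_id=5: no r row matches, row kept with r columns NULL.
- book_id=9: 3 matching r row(s), so 3 row(s) emitted.
- book_id=8: 3 matching r row(s), so 3 row(s) emitted.
- book_id=9: 3 matching r row(s), so 3 row(s) emitted.
- book_id=9: 3 matching r row(s), so 3 row(s) emitted.

(4, 8); (4, 9); (4, 9); (4, 9); (4, 9); (11, 8); (11, 9); (11, 9); (11, 9); (11, 9); (30, 8); (30, 9); (30, 9); (30, 9); (30, 9); (NULL, 1); (NULL, 5)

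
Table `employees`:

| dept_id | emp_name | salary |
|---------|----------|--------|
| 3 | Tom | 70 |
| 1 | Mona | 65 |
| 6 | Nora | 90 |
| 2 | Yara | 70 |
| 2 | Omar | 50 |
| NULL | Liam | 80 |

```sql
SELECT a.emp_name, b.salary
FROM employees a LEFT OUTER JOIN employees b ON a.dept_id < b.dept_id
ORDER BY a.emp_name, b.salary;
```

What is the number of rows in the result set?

11

LEFT JOIN keeps every row from `employees a`; unmatched rows get NULL for `employees b`'s columns.
Matching on a.dept_id < b.dept_id. A NULL in a compared column never satisfies the condition.
- dept_id=3: 1 matching b row(s), so 1 row(s) emitted.
- dept_id=1: 4 matching b row(s), so 4 row(s) emitted.
- dept_id=6: no b row matches, row kept with b columns NULL.
- dept_id=2: 2 matching b row(s), so 2 row(s) emitted.
- dept_id=2: 2 matching b row(s), so 2 row(s) emitted.
- dept_id=NULL: no b row matches, row kept with b columns NULL.
Total: 9 matched + 2 padded = 11 rows.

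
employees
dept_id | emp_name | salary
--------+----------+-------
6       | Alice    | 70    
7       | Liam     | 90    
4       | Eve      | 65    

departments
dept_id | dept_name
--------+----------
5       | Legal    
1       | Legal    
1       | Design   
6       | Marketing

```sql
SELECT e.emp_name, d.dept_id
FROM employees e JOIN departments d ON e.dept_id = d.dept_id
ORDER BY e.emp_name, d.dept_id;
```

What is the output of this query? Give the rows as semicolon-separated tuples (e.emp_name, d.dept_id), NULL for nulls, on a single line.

INNER JOIN keeps only pairs where the ON condition holds.
Matching on e.dept_id = d.dept_id.
- e (dept_id=6) pairs with 1 row(s) of d.
- e (dept_id=7) has no partner → excluded.
- e (dept_id=4) has no partner → excluded.
After projecting and ordering:
e.emp_name | d.dept_id
Alice | 6

(Alice, 6)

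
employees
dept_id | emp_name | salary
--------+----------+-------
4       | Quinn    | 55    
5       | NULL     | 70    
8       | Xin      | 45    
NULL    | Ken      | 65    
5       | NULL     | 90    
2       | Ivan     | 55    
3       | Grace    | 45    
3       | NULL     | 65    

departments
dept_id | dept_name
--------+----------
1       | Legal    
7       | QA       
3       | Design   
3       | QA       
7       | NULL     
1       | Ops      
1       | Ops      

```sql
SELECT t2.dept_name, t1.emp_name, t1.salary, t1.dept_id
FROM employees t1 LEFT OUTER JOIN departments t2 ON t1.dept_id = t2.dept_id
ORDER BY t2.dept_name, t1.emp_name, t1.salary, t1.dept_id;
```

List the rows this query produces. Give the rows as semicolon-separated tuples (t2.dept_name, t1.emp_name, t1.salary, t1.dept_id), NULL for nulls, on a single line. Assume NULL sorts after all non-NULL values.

(Design, Grace, 45, 3); (Design, NULL, 65, 3); (QA, Grace, 45, 3); (QA, NULL, 65, 3); (NULL, Ivan, 55, 2); (NULL, Ken, 65, NULL); (NULL, Quinn, 55, 4); (NULL, Xin, 45, 8); (NULL, NULL, 70, 5); (NULL, NULL, 90, 5)

LEFT JOIN keeps every row from `employees`; unmatched rows get NULL for `departments`'s columns.
Matching on t1.dept_id = t2.dept_id. A NULL in a compared column never satisfies the condition.
Matched pairs: 4; unmatched t1 rows kept: 6.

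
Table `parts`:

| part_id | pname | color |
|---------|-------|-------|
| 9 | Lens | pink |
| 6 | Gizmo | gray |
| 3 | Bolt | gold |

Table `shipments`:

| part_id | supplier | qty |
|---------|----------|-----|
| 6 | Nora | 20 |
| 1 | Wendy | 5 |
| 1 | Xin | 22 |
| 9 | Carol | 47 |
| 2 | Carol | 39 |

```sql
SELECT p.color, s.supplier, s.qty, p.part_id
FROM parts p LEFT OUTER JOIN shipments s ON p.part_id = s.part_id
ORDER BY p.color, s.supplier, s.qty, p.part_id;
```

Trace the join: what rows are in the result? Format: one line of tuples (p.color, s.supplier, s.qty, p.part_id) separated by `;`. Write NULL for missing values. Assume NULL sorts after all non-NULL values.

LEFT JOIN keeps every row from `parts`; unmatched rows get NULL for `shipments`'s columns.
Matching on p.part_id = s.part_id.
- p[0] part_id=9 → 1 match(es) in s → 1 row(s).
- p[1] part_id=6 → 1 match(es) in s → 1 row(s).
- p[2] part_id=3 → no match; kept with NULLs on the s side.
After projecting and ordering:
p.color | s.supplier | s.qty | p.part_id
gold | NULL | NULL | 3
gray | Nora | 20 | 6
pink | Carol | 47 | 9

(gold, NULL, NULL, 3); (gray, Nora, 20, 6); (pink, Carol, 47, 9)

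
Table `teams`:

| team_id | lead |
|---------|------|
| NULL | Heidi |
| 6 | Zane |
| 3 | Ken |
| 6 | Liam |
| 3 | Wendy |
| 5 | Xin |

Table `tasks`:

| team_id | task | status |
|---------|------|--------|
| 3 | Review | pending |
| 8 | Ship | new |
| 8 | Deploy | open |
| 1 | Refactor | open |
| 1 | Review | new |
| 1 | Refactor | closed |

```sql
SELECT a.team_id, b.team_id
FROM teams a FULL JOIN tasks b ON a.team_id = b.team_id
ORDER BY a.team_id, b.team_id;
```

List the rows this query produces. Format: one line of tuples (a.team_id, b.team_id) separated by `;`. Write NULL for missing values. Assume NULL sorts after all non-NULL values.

(3, 3); (3, 3); (5, NULL); (6, NULL); (6, NULL); (NULL, 1); (NULL, 1); (NULL, 1); (NULL, 8); (NULL, 8); (NULL, NULL)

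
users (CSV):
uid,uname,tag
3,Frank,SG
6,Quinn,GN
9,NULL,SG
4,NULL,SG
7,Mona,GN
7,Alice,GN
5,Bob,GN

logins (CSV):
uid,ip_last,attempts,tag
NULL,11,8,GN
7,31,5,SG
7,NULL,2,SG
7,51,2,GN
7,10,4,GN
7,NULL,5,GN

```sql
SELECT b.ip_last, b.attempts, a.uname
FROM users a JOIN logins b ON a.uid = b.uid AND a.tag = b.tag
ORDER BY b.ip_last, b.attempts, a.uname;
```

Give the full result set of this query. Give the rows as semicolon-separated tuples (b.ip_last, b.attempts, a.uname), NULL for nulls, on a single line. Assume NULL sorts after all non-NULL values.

INNER JOIN keeps only pairs where the ON condition holds.
Matching on a.uid = b.uid AND a.tag = b.tag. A NULL in a compared column never satisfies the condition.
- a (uid=3, tag=SG) has no partner → excluded.
- a (uid=6, tag=GN) has no partner → excluded.
- a (uid=9, tag=SG) has no partner → excluded.
- a (uid=4, tag=SG) has no partner → excluded.
- a (uid=7, tag=GN) pairs with 3 row(s) of b.
- a (uid=7, tag=GN) pairs with 3 row(s) of b.
- a (uid=5, tag=GN) has no partner → excluded.
After projecting and ordering:
b.ip_last | b.attempts | a.uname
10 | 4 | Alice
10 | 4 | Mona
51 | 2 | Alice
51 | 2 | Mona
NULL | 5 | Alice
NULL | 5 | Mona

(10, 4, Alice); (10, 4, Mona); (51, 2, Alice); (51, 2, Mona); (NULL, 5, Alice); (NULL, 5, Mona)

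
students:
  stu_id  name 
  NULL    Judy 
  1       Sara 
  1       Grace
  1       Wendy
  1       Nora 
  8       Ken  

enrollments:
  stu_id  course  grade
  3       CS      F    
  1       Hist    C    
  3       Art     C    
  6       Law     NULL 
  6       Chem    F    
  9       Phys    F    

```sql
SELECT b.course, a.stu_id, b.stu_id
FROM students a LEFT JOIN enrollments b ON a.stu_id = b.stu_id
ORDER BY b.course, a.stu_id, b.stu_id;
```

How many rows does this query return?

6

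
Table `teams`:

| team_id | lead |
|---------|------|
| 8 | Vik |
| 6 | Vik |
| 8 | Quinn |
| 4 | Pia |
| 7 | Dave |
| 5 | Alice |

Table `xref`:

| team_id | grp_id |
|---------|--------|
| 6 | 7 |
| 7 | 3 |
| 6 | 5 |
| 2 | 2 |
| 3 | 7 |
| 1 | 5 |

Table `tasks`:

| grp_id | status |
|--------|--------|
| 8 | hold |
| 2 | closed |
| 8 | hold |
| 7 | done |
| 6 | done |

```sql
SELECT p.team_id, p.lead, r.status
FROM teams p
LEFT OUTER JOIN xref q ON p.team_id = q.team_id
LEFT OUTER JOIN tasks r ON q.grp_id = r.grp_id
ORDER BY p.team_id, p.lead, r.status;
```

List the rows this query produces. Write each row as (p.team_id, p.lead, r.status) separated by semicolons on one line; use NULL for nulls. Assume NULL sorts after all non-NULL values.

Step 1 — p LEFT JOIN q on team_id → 7 row(s).
Then LEFT JOIN `tasks r` on grp_id: each of those 7 rows is kept; rows whose q.grp_id has no match in r get NULL for r's columns.

(4, Pia, NULL); (5, Alice, NULL); (6, Vik, done); (6, Vik, NULL); (7, Dave, NULL); (8, Quinn, NULL); (8, Vik, NULL)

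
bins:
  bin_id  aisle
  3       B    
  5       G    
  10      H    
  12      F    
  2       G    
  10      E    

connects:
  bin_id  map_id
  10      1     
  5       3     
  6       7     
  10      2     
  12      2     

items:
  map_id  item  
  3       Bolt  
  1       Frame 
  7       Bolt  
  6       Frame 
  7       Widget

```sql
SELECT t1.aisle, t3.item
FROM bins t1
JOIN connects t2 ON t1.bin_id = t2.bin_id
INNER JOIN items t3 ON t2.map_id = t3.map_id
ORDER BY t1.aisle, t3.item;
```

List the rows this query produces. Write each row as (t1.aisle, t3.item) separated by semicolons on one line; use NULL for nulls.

Step 1 — t1 INNER JOIN t2 on bin_id → 6 row(s).
Then INNER JOIN `items t3` on map_id: keep only rows whose t2.map_id appears in t3.

(E, Frame); (G, Bolt); (H, Frame)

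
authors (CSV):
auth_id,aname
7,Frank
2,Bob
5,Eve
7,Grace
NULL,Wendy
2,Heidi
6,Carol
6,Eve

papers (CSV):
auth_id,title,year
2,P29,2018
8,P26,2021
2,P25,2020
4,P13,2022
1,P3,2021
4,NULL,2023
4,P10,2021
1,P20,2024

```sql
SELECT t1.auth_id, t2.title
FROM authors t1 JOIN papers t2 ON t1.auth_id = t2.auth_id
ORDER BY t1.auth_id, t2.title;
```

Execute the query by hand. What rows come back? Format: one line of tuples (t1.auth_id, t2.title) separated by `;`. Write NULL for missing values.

INNER JOIN keeps only pairs where the ON condition holds.
Matching on t1.auth_id = t2.auth_id. A NULL in a compared column never satisfies the condition.
- t1 (auth_id=7) has no partner → excluded.
- t1 (auth_id=2) pairs with 2 row(s) of t2.
- t1 (auth_id=5) has no partner → excluded.
- t1 (auth_id=7) has no partner → excluded.
- t1 (auth_id=NULL) has no partner → excluded.
- t1 (auth_id=2) pairs with 2 row(s) of t2.
- t1 (auth_id=6) has no partner → excluded.
- t1 (auth_id=6) has no partner → excluded.
After projecting and ordering:
t1.auth_id | t2.title
2 | P25
2 | P25
2 | P29
2 | P29

(2, P25); (2, P25); (2, P29); (2, P29)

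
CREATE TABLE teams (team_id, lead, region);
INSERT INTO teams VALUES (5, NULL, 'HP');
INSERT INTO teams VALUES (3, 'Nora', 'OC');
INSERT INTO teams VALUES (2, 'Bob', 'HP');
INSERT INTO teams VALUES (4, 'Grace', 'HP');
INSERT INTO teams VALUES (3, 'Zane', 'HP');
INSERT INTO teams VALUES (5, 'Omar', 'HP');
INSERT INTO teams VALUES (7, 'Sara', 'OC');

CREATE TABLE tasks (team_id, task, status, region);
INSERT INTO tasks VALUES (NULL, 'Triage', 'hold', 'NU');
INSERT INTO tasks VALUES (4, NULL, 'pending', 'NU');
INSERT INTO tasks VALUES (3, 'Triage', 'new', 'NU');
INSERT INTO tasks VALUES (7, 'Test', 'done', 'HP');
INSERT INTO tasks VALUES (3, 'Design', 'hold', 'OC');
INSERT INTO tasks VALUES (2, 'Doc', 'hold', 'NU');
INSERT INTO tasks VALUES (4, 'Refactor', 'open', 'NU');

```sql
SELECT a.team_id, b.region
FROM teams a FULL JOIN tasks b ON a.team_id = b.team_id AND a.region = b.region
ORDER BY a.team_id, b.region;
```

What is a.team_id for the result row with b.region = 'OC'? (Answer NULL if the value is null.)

FULL OUTER JOIN keeps every row from both sides; unmatched rows get NULL for the other side's columns.
Matching on a.team_id = b.team_id AND a.region = b.region. A NULL in a compared column never satisfies the condition.
- a row (team_id=5, region=HP): no match → kept, b columns NULL.
- a row (team_id=3, region=OC): matches 1 b row(s) → 1 output row(s).
- a row (team_id=2, region=HP): no match → kept, b columns NULL.
- a row (team_id=4, region=HP): no match → kept, b columns NULL.
- a row (team_id=3, region=HP): no match → kept, b columns NULL.
- a row (team_id=5, region=HP): no match → kept, b columns NULL.
- a row (team_id=7, region=OC): no match → kept, b columns NULL.
- 6 b row(s) had no a match → kept, a columns NULL.

3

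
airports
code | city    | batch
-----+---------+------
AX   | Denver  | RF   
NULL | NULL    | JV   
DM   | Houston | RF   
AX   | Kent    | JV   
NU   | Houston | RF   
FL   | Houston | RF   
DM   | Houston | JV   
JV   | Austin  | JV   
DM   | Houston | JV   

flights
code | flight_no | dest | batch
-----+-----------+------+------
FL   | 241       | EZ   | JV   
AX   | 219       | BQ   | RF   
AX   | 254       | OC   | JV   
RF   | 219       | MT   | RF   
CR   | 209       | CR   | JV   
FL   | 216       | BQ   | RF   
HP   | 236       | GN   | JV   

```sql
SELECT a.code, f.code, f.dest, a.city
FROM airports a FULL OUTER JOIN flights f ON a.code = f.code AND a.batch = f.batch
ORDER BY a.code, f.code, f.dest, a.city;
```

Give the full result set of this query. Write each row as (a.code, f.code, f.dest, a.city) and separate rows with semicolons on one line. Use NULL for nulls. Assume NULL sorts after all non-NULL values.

(AX, AX, BQ, Denver); (AX, AX, OC, Kent); (DM, NULL, NULL, Houston); (DM, NULL, NULL, Houston); (DM, NULL, NULL, Houston); (FL, FL, BQ, Houston); (JV, NULL, NULL, Austin); (NU, NULL, NULL, Houston); (NULL, CR, CR, NULL); (NULL, FL, EZ, NULL); (NULL, HP, GN, NULL); (NULL, RF, MT, NULL); (NULL, NULL, NULL, NULL)

FULL OUTER JOIN keeps every row from both sides; unmatched rows get NULL for the other side's columns.
Matching on a.code = f.code AND a.batch = f.batch. A NULL in a compared column never satisfies the condition.
Matched pairs: 3; unmatched a rows kept: 6; unmatched f rows kept: 4.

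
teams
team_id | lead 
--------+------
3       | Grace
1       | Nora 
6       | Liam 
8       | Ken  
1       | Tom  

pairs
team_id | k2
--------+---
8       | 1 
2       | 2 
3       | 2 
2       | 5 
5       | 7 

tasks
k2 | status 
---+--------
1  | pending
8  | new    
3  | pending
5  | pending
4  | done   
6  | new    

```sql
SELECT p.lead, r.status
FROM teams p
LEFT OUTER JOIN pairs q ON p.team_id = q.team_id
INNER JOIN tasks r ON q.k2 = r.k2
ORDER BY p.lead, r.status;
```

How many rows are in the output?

1

Joins associate left-to-right: teams LEFT JOIN pairs on team_id gives 5 intermediate row(s).
Then INNER JOIN `tasks r` on k2: keep only rows whose q.k2 appears in r.
Result: 1 row(s).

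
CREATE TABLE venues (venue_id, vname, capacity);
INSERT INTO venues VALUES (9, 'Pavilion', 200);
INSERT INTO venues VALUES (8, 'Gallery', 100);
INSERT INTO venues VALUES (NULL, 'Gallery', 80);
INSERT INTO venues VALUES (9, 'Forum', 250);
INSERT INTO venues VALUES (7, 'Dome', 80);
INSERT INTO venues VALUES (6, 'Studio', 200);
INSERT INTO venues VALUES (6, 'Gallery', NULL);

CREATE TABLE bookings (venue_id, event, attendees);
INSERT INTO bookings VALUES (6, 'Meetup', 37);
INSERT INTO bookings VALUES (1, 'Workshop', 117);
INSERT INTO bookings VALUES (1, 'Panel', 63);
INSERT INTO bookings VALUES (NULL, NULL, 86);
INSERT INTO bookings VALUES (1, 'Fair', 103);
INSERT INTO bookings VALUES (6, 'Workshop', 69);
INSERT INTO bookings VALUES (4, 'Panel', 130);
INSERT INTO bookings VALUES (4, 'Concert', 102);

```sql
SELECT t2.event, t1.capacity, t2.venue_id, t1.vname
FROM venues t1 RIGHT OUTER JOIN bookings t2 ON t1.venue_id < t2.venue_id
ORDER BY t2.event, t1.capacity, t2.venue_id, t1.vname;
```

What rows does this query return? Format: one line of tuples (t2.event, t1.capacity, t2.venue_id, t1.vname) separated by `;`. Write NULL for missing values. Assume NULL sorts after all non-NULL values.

(Concert, NULL, 4, NULL); (Fair, NULL, 1, NULL); (Meetup, NULL, 6, NULL); (Panel, NULL, 1, NULL); (Panel, NULL, 4, NULL); (Workshop, NULL, 1, NULL); (Workshop, NULL, 6, NULL); (NULL, NULL, NULL, NULL)

RIGHT JOIN keeps every row from `bookings`; unmatched rows get NULL for `venues`'s columns.
Matching on t1.venue_id < t2.venue_id. A NULL in a compared column never satisfies the condition.
- t1 row (venue_id=9): no match.
- t1 row (venue_id=8): no match.
- t1 row (venue_id=NULL): no match.
- t1 row (venue_id=9): no match.
- t1 row (venue_id=7): no match.
- t1 row (venue_id=6): no match.
- t1 row (venue_id=6): no match.
- plus 8 unmatched t2 row(s), each kept with NULL t1 columns.
After projecting and ordering:
t2.event | t1.capacity | t2.venue_id | t1.vname
Concert | NULL | 4 | NULL
Fair | NULL | 1 | NULL
Meetup | NULL | 6 | NULL
Panel | NULL | 1 | NULL
Panel | NULL | 4 | NULL
Workshop | NULL | 1 | NULL
Workshop | NULL | 6 | NULL
NULL | NULL | NULL | NULL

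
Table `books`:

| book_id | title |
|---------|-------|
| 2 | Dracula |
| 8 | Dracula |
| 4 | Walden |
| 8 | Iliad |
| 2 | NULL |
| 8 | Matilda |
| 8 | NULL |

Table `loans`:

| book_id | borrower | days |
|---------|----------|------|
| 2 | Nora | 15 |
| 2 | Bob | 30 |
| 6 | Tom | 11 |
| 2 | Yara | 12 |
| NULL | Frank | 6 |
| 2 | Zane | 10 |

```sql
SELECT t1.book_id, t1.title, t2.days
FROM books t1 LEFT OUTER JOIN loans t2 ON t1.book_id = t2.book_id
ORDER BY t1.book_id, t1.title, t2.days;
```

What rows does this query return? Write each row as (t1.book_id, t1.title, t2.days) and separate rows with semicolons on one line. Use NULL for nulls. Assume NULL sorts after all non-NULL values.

(2, Dracula, 10); (2, Dracula, 12); (2, Dracula, 15); (2, Dracula, 30); (2, NULL, 10); (2, NULL, 12); (2, NULL, 15); (2, NULL, 30); (4, Walden, NULL); (8, Dracula, NULL); (8, Iliad, NULL); (8, Matilda, NULL); (8, NULL, NULL)

LEFT JOIN keeps every row from `books`; unmatched rows get NULL for `loans`'s columns.
Matching on t1.book_id = t2.book_id. A NULL in a compared column never satisfies the condition.
Matched pairs: 8; unmatched t1 rows kept: 5.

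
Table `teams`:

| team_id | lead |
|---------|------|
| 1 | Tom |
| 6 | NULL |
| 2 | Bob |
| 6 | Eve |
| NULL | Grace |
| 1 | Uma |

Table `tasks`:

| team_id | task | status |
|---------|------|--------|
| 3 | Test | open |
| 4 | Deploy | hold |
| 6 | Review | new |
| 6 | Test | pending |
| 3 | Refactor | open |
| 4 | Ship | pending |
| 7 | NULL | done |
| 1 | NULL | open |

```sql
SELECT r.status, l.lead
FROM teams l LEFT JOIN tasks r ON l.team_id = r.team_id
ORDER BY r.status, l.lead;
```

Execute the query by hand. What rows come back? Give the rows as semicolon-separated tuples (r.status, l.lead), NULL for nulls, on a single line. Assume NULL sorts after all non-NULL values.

LEFT JOIN keeps every row from `teams`; unmatched rows get NULL for `tasks`'s columns.
Matching on l.team_id = r.team_id. A NULL in a compared column never satisfies the condition.
- team_id=1: 1 matching r row(s), so 1 row(s) emitted.
- team_id=6: 2 matching r row(s), so 2 row(s) emitted.
- team_id=2: no r row matches, row kept with r columns NULL.
- team_id=6: 2 matching r row(s), so 2 row(s) emitted.
- team_id=NULL: no r row matches, row kept with r columns NULL.
- team_id=1: 1 matching r row(s), so 1 row(s) emitted.
After projecting and ordering:
r.status | l.lead
new | Eve
new | NULL
open | Tom
open | Uma
pending | Eve
pending | NULL
NULL | Bob
NULL | Grace

(new, Eve); (new, NULL); (open, Tom); (open, Uma); (pending, Eve); (pending, NULL); (NULL, Bob); (NULL, Grace)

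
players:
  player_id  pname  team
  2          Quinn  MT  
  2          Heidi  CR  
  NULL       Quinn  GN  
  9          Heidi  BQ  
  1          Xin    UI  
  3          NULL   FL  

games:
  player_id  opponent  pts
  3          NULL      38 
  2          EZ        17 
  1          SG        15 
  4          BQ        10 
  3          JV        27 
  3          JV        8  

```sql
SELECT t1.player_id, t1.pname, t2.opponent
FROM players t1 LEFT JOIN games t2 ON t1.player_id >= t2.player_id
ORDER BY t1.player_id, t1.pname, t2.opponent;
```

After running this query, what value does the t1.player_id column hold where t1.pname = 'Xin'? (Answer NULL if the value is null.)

LEFT JOIN keeps every row from `players`; unmatched rows get NULL for `games`'s columns.
Matching on t1.player_id >= t2.player_id. A NULL in a compared column never satisfies the condition.
Matched pairs: 16; unmatched t1 rows kept: 1.

1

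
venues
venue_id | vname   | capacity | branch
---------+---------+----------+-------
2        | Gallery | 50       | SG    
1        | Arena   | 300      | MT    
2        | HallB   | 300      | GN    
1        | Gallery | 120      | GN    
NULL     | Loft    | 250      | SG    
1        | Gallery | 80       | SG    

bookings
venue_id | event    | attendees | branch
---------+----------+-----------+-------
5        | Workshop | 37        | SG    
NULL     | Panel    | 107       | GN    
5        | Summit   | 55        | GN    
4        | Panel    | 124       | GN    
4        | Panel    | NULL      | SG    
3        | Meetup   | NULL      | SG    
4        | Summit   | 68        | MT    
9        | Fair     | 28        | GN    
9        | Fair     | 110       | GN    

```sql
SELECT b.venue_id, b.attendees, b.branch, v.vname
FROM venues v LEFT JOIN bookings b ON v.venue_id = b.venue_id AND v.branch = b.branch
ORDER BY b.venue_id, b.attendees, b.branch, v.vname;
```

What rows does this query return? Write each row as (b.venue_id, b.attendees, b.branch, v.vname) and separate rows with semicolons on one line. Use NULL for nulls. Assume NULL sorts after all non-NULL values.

LEFT JOIN keeps every row from `venues`; unmatched rows get NULL for `bookings`'s columns.
Matching on v.venue_id = b.venue_id AND v.branch = b.branch. A NULL in a compared column never satisfies the condition.
Matched pairs: 0; unmatched v rows kept: 6.

(NULL, NULL, NULL, Arena); (NULL, NULL, NULL, Gallery); (NULL, NULL, NULL, Gallery); (NULL, NULL, NULL, Gallery); (NULL, NULL, NULL, HallB); (NULL, NULL, NULL, Loft)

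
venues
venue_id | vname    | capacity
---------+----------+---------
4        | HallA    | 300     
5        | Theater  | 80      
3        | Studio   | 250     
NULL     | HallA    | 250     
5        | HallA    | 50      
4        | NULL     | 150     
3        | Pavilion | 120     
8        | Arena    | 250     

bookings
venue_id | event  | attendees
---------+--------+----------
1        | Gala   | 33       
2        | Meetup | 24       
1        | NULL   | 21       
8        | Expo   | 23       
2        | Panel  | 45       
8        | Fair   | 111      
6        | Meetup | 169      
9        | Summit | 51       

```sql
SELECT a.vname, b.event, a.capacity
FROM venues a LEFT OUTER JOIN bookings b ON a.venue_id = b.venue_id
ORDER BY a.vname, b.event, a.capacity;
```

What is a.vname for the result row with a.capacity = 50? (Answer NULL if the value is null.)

LEFT JOIN keeps every row from `venues`; unmatched rows get NULL for `bookings`'s columns.
Matching on a.venue_id = b.venue_id. A NULL in a compared column never satisfies the condition.
- a row (venue_id=4): no match → kept, b columns NULL.
- a row (venue_id=5): no match → kept, b columns NULL.
- a row (venue_id=3): no match → kept, b columns NULL.
- a row (venue_id=NULL): no match → kept, b columns NULL.
- a row (venue_id=5): no match → kept, b columns NULL.
- a row (venue_id=4): no match → kept, b columns NULL.
- a row (venue_id=3): no match → kept, b columns NULL.
- a row (venue_id=8): matches 2 b row(s) → 2 output row(s).

HallA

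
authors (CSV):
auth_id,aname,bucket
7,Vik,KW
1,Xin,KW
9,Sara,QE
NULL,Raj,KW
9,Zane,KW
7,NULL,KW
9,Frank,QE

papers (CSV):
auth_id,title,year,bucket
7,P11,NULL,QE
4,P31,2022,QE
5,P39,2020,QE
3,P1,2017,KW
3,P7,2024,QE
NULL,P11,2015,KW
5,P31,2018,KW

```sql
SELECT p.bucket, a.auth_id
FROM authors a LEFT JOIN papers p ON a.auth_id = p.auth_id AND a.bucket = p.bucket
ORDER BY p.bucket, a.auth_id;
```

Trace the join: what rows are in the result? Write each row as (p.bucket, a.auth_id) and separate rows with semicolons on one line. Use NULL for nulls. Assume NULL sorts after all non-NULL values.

LEFT JOIN keeps every row from `authors`; unmatched rows get NULL for `papers`'s columns.
Matching on a.auth_id = p.auth_id AND a.bucket = p.bucket. A NULL in a compared column never satisfies the condition.
- a row (auth_id=7, bucket=KW): no match → kept, p columns NULL.
- a row (auth_id=1, bucket=KW): no match → kept, p columns NULL.
- a row (auth_id=9, bucket=QE): no match → kept, p columns NULL.
- a row (auth_id=NULL, bucket=KW): no match → kept, p columns NULL.
- a row (auth_id=9, bucket=KW): no match → kept, p columns NULL.
- a row (auth_id=7, bucket=KW): no match → kept, p columns NULL.
- a row (auth_id=9, bucket=QE): no match → kept, p columns NULL.
After projecting and ordering:
p.bucket | a.auth_id
NULL | 1
NULL | 7
NULL | 7
NULL | 9
NULL | 9
NULL | 9
NULL | NULL

(NULL, 1); (NULL, 7); (NULL, 7); (NULL, 9); (NULL, 9); (NULL, 9); (NULL, NULL)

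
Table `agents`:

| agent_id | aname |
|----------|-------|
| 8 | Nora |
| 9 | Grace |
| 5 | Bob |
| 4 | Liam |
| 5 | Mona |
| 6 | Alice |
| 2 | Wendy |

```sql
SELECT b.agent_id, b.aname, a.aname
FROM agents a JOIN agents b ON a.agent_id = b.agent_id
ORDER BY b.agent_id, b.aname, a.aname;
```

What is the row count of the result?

INNER JOIN keeps only pairs where the ON condition holds.
Matching on a.agent_id = b.agent_id.
- a[0] agent_id=8 → 1 match(es) in b → 1 row(s).
- a[1] agent_id=9 → 1 match(es) in b → 1 row(s).
- a[2] agent_id=5 → 2 match(es) in b → 2 row(s).
- a[3] agent_id=4 → 1 match(es) in b → 1 row(s).
- a[4] agent_id=5 → 2 match(es) in b → 2 row(s).
- a[5] agent_id=6 → 1 match(es) in b → 1 row(s).
- a[6] agent_id=2 → 1 match(es) in b → 1 row(s).
Total: 9 rows.

9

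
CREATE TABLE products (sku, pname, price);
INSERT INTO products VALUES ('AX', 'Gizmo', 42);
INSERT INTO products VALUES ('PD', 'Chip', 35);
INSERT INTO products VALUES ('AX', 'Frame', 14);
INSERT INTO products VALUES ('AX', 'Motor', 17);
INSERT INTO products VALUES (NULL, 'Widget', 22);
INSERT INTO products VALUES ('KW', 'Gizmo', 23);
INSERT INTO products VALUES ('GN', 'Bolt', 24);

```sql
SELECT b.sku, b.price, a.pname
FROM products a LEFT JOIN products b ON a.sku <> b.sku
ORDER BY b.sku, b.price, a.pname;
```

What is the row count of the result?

25

LEFT JOIN keeps every row from `products a`; unmatched rows get NULL for `products b`'s columns.
Matching on a.sku <> b.sku. A NULL in a compared column never satisfies the condition.
- sku=AX: 3 matching b row(s), so 3 row(s) emitted.
- sku=PD: 5 matching b row(s), so 5 row(s) emitted.
- sku=AX: 3 matching b row(s), so 3 row(s) emitted.
- sku=AX: 3 matching b row(s), so 3 row(s) emitted.
- sku=NULL: no b row matches, row kept with b columns NULL.
- sku=KW: 5 matching b row(s), so 5 row(s) emitted.
- sku=GN: 5 matching b row(s), so 5 row(s) emitted.
Total: 24 matched + 1 padded = 25 rows.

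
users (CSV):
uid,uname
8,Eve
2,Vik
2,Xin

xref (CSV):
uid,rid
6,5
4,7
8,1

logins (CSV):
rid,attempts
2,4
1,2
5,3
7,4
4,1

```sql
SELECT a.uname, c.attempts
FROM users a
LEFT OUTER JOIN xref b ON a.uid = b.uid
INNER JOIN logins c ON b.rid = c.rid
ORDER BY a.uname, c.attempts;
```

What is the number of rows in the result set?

1

Step 1 — a LEFT JOIN b on uid → 3 row(s).
Then INNER JOIN `logins c` on rid: keep only rows whose b.rid appears in c.
Result: 1 row(s).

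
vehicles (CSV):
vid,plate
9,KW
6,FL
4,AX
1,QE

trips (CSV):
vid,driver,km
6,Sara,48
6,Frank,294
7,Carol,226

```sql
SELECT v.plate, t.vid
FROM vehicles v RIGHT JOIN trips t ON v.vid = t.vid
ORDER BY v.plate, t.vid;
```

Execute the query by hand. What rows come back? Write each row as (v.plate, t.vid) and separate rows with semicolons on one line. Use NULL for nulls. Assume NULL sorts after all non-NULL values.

RIGHT JOIN keeps every row from `trips`; unmatched rows get NULL for `vehicles`'s columns.
Matching on v.vid = t.vid.
- v row (vid=9): no match.
- v row (vid=6): matches 2 t row(s) → 2 output row(s).
- v row (vid=4): no match.
- v row (vid=1): no match.
- plus 1 unmatched t row(s), each kept with NULL v columns.
After projecting and ordering:
v.plate | t.vid
FL | 6
FL | 6
NULL | 7

(FL, 6); (FL, 6); (NULL, 7)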